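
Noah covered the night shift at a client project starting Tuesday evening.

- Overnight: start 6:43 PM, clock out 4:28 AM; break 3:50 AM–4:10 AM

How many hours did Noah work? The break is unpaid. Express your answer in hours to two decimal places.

Overnight: 6:43 PM → midnight = 5 h 17 min; midnight → 4:28 AM = 4 h 28 min; span 9 h 45 min; less 20 min break → 9 h 25 min

9.42 hours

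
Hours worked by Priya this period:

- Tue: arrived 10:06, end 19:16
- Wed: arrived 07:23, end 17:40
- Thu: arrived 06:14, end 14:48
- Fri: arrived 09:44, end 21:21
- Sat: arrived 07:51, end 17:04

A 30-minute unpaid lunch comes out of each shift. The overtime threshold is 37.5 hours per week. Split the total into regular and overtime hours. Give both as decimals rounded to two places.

Tue: 10:06–19:16 = 9 h 10 min; less 30 min break → 8 h 40 min
Wed: 07:23–17:40 = 10 h 17 min; less 30 min break → 9 h 47 min
Thu: 06:14–14:48 = 8 h 34 min; less 30 min break → 8 h 4 min
Fri: 09:44–21:21 = 11 h 37 min; less 30 min break → 11 h 7 min
Sat: 07:51–17:04 = 9 h 13 min; less 30 min break → 8 h 43 min
Total worked: 46 h 21 min = 46.35 h.
Threshold 37.5 h → overtime 8 h 51 min, regular 37 h 30 min.

Regular 37.50 hours, overtime 8.85 hours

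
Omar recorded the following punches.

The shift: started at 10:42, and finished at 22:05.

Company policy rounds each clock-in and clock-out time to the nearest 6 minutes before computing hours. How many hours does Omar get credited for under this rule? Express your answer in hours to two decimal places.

11.40 hours

The shift: in 10:42→10:42, out 22:05→22:06; 11 h 24 min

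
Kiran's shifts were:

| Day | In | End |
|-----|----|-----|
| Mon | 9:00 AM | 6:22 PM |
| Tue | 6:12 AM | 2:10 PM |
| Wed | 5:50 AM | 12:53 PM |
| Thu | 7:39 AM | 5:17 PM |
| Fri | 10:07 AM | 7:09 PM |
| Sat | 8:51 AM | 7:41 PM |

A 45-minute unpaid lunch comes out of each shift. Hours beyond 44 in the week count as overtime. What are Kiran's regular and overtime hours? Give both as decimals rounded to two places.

Mon: 9:00 AM–6:22 PM = 9 h 22 min; less 45 min break → 8 h 37 min
Tue: 6:12 AM–2:10 PM = 7 h 58 min; less 45 min break → 7 h 13 min
Wed: 5:50 AM–12:53 PM = 7 h 3 min; less 45 min break → 6 h 18 min
Thu: 7:39 AM–5:17 PM = 9 h 38 min; less 45 min break → 8 h 53 min
Fri: 10:07 AM–7:09 PM = 9 h 2 min; less 45 min break → 8 h 17 min
Sat: 8:51 AM–7:41 PM = 10 h 50 min; less 45 min break → 10 h 5 min
Total worked: 49 h 23 min = 49.38 h.
Threshold 44 h → overtime 5 h 23 min, regular 44 h 0 min.

Regular 44.00 hours, overtime 5.38 hours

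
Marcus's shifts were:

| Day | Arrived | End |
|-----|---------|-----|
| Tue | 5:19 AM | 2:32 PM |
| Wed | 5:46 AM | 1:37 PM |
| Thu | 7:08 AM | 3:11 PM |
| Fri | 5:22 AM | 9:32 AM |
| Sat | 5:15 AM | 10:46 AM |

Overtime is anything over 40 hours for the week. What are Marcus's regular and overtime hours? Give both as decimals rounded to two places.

Regular 34.80 hours, overtime 0.00 hours

Tue: 5:19 AM–2:32 PM = 9 h 13 min
Wed: 5:46 AM–1:37 PM = 7 h 51 min
Thu: 7:08 AM–3:11 PM = 8 h 3 min
Fri: 5:22 AM–9:32 AM = 4 h 10 min
Sat: 5:15 AM–10:46 AM = 5 h 31 min
Total worked: 34 h 48 min = 34.80 h.
Threshold 40 h → overtime 0 h 0 min, regular 34 h 48 min.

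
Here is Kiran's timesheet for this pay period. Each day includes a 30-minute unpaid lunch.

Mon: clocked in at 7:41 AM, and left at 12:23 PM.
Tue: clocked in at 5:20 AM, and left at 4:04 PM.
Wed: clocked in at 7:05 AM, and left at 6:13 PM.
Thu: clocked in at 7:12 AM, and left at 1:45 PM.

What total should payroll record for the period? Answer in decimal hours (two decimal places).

31.12 hours

Mon: 7:41 AM–12:23 PM = 4 h 42 min; less 30 min break → 4 h 12 min
Tue: 5:20 AM–4:04 PM = 10 h 44 min; less 30 min break → 10 h 14 min
Wed: 7:05 AM–6:13 PM = 11 h 8 min; less 30 min break → 10 h 38 min
Thu: 7:12 AM–1:45 PM = 6 h 33 min; less 30 min break → 6 h 3 min
Total: 4 h 12 min + 10 h 14 min + 10 h 38 min + 6 h 3 min = 31 h 7 min.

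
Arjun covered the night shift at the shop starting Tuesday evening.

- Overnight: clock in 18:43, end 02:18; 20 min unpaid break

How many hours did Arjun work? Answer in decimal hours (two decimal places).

Overnight: 18:43 → midnight = 5 h 17 min; midnight → 02:18 = 2 h 18 min; span 7 h 35 min; less 20 min break → 7 h 15 min

7.25 hours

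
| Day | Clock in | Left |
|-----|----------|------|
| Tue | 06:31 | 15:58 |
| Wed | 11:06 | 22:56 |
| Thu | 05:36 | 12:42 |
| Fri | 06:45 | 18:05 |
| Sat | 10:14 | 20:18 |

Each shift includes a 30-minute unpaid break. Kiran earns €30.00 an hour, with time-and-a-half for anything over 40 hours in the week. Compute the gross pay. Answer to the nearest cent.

Tue: 06:31–15:58 = 9 h 27 min; less 30 min break → 8 h 57 min
Wed: 11:06–22:56 = 11 h 50 min; less 30 min break → 11 h 20 min
Thu: 05:36–12:42 = 7 h 6 min; less 30 min break → 6 h 36 min
Fri: 06:45–18:05 = 11 h 20 min; less 30 min break → 10 h 50 min
Sat: 10:14–20:18 = 10 h 4 min; less 30 min break → 9 h 34 min
Total worked: 47 h 17 min = 2837 min.
Regular 40 h 0 min = 2400 min at €30.00/h; overtime 7 h 17 min = 437 min at €45.00/h.
Pay = (2400 × €30.00 + 437 × €45.00) ÷ 60 = €1527.75.

€1527.75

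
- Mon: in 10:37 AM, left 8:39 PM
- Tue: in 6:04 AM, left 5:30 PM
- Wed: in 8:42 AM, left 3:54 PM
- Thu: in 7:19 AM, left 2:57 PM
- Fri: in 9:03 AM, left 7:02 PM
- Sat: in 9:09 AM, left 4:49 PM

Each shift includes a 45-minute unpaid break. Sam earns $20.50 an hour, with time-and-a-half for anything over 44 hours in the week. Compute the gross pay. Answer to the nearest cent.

Mon: 10:37 AM–8:39 PM = 10 h 2 min; less 45 min break → 9 h 17 min
Tue: 6:04 AM–5:30 PM = 11 h 26 min; less 45 min break → 10 h 41 min
Wed: 8:42 AM–3:54 PM = 7 h 12 min; less 45 min break → 6 h 27 min
Thu: 7:19 AM–2:57 PM = 7 h 38 min; less 45 min break → 6 h 53 min
Fri: 9:03 AM–7:02 PM = 9 h 59 min; less 45 min break → 9 h 14 min
Sat: 9:09 AM–4:49 PM = 7 h 40 min; less 45 min break → 6 h 55 min
Total worked: 49 h 27 min = 2967 min.
Regular 44 h 0 min = 2640 min at $20.50/h; overtime 5 h 27 min = 327 min at $30.75/h.
Pay = (2640 × $20.50 + 327 × $30.75) ÷ 60 = $1069.59.

$1069.59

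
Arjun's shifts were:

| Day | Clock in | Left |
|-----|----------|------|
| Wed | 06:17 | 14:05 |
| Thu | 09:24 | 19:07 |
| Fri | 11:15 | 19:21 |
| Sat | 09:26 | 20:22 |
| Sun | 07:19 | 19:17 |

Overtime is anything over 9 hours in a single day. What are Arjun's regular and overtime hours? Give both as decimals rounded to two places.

Regular 42.90 hours, overtime 5.62 hours

Wed: 06:17–14:05 = 7 h 48 min
Thu: 09:24–19:07 = 9 h 43 min
Fri: 11:15–19:21 = 8 h 6 min
Sat: 09:26–20:22 = 10 h 56 min
Sun: 07:19–19:17 = 11 h 58 min
Wed reg 7 h 48 min / OT 0 h 0 min; Thu reg 9 h 0 min / OT 0 h 43 min; Fri reg 8 h 6 min / OT 0 h 0 min; Sat reg 9 h 0 min / OT 1 h 56 min; Sun reg 9 h 0 min / OT 2 h 58 min.
Totals: regular 42 h 54 min, overtime 5 h 37 min.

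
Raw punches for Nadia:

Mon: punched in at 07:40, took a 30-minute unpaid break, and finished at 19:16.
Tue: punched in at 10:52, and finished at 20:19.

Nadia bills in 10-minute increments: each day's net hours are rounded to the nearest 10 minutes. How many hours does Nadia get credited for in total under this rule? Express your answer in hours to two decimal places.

Mon: 07:40–19:16 = 11 h 36 min − 30 min = 11 h 6 min → rounds to 11 h 10 min
Tue: 10:52–20:19 = 9 h 27 min → rounds to 9 h 30 min
Total credited: 20 h 40 min.

20.67 hours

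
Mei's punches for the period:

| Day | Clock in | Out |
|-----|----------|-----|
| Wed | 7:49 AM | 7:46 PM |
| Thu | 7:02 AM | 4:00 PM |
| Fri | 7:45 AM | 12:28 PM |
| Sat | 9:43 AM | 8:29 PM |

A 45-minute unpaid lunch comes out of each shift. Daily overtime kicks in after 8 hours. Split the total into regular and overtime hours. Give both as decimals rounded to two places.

Regular 27.97 hours, overtime 5.43 hours

Wed: 7:49 AM–7:46 PM = 11 h 57 min; less 45 min break → 11 h 12 min
Thu: 7:02 AM–4:00 PM = 8 h 58 min; less 45 min break → 8 h 13 min
Fri: 7:45 AM–12:28 PM = 4 h 43 min; less 45 min break → 3 h 58 min
Sat: 9:43 AM–8:29 PM = 10 h 46 min; less 45 min break → 10 h 1 min
Wed reg 8 h 0 min / OT 3 h 12 min; Thu reg 8 h 0 min / OT 0 h 13 min; Fri reg 3 h 58 min / OT 0 h 0 min; Sat reg 8 h 0 min / OT 2 h 1 min.
Totals: regular 27 h 58 min, overtime 5 h 26 min.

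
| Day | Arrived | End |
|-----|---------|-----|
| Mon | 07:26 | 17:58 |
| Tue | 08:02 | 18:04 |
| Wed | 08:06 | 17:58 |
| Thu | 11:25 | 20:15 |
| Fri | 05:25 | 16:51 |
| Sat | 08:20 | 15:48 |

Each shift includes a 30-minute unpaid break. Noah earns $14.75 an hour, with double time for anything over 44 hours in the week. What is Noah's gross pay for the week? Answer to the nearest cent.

$978.42

Mon: 07:26–17:58 = 10 h 32 min; less 30 min break → 10 h 2 min
Tue: 08:02–18:04 = 10 h 2 min; less 30 min break → 9 h 32 min
Wed: 08:06–17:58 = 9 h 52 min; less 30 min break → 9 h 22 min
Thu: 11:25–20:15 = 8 h 50 min; less 30 min break → 8 h 20 min
Fri: 05:25–16:51 = 11 h 26 min; less 30 min break → 10 h 56 min
Sat: 08:20–15:48 = 7 h 28 min; less 30 min break → 6 h 58 min
Total worked: 55 h 10 min = 3310 min.
Regular 44 h 0 min = 2640 min at $14.75/h; overtime 11 h 10 min = 670 min at $29.50/h.
Pay = (2640 × $14.75 + 670 × $29.50) ÷ 60 = $978.42.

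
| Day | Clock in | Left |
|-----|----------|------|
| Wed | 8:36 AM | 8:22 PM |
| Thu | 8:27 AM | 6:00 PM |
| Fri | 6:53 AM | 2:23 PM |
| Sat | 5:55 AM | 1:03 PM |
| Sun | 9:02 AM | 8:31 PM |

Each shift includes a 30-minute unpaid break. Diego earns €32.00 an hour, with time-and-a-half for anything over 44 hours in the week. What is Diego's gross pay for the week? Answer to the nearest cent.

€1452.80

Wed: 8:36 AM–8:22 PM = 11 h 46 min; less 30 min break → 11 h 16 min
Thu: 8:27 AM–6:00 PM = 9 h 33 min; less 30 min break → 9 h 3 min
Fri: 6:53 AM–2:23 PM = 7 h 30 min; less 30 min break → 7 h 0 min
Sat: 5:55 AM–1:03 PM = 7 h 8 min; less 30 min break → 6 h 38 min
Sun: 9:02 AM–8:31 PM = 11 h 29 min; less 30 min break → 10 h 59 min
Total worked: 44 h 56 min = 2696 min.
Regular 44 h 0 min = 2640 min at €32.00/h; overtime 0 h 56 min = 56 min at €48.00/h.
Pay = (2640 × €32.00 + 56 × €48.00) ÷ 60 = €1452.80.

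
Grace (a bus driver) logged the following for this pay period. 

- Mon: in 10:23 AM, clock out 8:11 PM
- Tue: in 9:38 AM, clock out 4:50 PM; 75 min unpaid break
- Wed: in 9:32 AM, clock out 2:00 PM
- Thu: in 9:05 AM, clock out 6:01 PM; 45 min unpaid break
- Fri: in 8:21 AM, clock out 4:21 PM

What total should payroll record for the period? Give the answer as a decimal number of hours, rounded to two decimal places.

36.40 hours

Mon: 10:23 AM–8:11 PM = 9 h 48 min
Tue: 9:38 AM–4:50 PM = 7 h 12 min; less 75 min break → 5 h 57 min
Wed: 9:32 AM–2:00 PM = 4 h 28 min
Thu: 9:05 AM–6:01 PM = 8 h 56 min; less 45 min break → 8 h 11 min
Fri: 8:21 AM–4:21 PM = 8 h 0 min
Total: 9 h 48 min + 5 h 57 min + 4 h 28 min + 8 h 11 min + 8 h 0 min = 36 h 24 min.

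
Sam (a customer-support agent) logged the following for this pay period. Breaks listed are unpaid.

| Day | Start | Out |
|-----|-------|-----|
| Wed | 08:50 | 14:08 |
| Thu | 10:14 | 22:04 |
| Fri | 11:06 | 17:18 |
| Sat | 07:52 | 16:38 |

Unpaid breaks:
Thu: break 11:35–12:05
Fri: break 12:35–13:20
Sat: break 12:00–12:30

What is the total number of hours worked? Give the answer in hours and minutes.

Wed: 08:50–14:08 = 5 h 18 min
Thu: 10:14–22:04 = 11 h 50 min; less 30 min break → 11 h 20 min
Fri: 11:06–17:18 = 6 h 12 min; less 45 min break → 5 h 27 min
Sat: 07:52–16:38 = 8 h 46 min; less 30 min break → 8 h 16 min
Total: 5 h 18 min + 11 h 20 min + 5 h 27 min + 8 h 16 min = 30 h 21 min.

30 h 21 min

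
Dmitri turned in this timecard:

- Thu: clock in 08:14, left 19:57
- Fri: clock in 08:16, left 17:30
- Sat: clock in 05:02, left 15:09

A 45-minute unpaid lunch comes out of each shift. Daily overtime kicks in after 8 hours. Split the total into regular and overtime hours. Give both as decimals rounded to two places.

Regular 24.00 hours, overtime 4.82 hours

Thu: 08:14–19:57 = 11 h 43 min; less 45 min break → 10 h 58 min
Fri: 08:16–17:30 = 9 h 14 min; less 45 min break → 8 h 29 min
Sat: 05:02–15:09 = 10 h 7 min; less 45 min break → 9 h 22 min
Thu reg 8 h 0 min / OT 2 h 58 min; Fri reg 8 h 0 min / OT 0 h 29 min; Sat reg 8 h 0 min / OT 1 h 22 min.
Totals: regular 24 h 0 min, overtime 4 h 49 min.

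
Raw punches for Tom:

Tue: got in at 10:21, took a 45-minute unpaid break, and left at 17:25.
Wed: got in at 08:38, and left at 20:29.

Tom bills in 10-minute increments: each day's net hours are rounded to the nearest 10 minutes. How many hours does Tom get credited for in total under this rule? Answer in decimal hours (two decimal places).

18.17 hours

Tue: 10:21–17:25 = 7 h 4 min − 45 min = 6 h 19 min → rounds to 6 h 20 min
Wed: 08:38–20:29 = 11 h 51 min → rounds to 11 h 50 min
Total credited: 18 h 10 min.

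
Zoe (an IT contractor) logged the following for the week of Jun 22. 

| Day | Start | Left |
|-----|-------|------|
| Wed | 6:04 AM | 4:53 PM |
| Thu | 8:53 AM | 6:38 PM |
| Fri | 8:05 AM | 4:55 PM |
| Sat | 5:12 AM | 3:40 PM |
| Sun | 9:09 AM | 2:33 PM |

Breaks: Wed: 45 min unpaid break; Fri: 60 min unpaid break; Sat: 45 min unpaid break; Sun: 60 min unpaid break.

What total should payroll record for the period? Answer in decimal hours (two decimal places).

41.77 hours

Wed: 6:04 AM–4:53 PM = 10 h 49 min; less 45 min break → 10 h 4 min
Thu: 8:53 AM–6:38 PM = 9 h 45 min
Fri: 8:05 AM–4:55 PM = 8 h 50 min; less 60 min break → 7 h 50 min
Sat: 5:12 AM–3:40 PM = 10 h 28 min; less 45 min break → 9 h 43 min
Sun: 9:09 AM–2:33 PM = 5 h 24 min; less 60 min break → 4 h 24 min
Total: 10 h 4 min + 9 h 45 min + 7 h 50 min + 9 h 43 min + 4 h 24 min = 41 h 46 min.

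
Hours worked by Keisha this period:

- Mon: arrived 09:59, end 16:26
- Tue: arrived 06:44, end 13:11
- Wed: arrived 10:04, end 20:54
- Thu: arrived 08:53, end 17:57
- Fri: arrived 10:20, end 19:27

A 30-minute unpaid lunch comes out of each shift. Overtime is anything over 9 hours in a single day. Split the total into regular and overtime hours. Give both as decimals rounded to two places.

Regular 38.08 hours, overtime 1.33 hours

Mon: 09:59–16:26 = 6 h 27 min; less 30 min break → 5 h 57 min
Tue: 06:44–13:11 = 6 h 27 min; less 30 min break → 5 h 57 min
Wed: 10:04–20:54 = 10 h 50 min; less 30 min break → 10 h 20 min
Thu: 08:53–17:57 = 9 h 4 min; less 30 min break → 8 h 34 min
Fri: 10:20–19:27 = 9 h 7 min; less 30 min break → 8 h 37 min
Mon reg 5 h 57 min / OT 0 h 0 min; Tue reg 5 h 57 min / OT 0 h 0 min; Wed reg 9 h 0 min / OT 1 h 20 min; Thu reg 8 h 34 min / OT 0 h 0 min; Fri reg 8 h 37 min / OT 0 h 0 min.
Totals: regular 38 h 5 min, overtime 1 h 20 min.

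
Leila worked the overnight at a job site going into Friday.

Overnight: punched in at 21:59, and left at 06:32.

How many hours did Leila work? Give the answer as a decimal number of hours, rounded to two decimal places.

8.55 hours

Overnight: 21:59 → midnight = 2 h 1 min; midnight → 06:32 = 6 h 32 min; span 8 h 33 min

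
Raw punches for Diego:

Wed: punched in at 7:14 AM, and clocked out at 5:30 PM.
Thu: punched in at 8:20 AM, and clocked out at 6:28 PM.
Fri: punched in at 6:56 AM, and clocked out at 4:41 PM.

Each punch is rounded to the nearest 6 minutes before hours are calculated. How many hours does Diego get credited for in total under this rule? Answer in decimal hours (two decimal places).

Wed: in 7:14 AM→7:12 AM, out 5:30 PM→5:30 PM; 10 h 18 min
Thu: in 8:20 AM→8:18 AM, out 6:28 PM→6:30 PM; 10 h 12 min
Fri: in 6:56 AM→6:54 AM, out 4:41 PM→4:42 PM; 9 h 48 min
Total credited: 30 h 18 min.

30.30 hours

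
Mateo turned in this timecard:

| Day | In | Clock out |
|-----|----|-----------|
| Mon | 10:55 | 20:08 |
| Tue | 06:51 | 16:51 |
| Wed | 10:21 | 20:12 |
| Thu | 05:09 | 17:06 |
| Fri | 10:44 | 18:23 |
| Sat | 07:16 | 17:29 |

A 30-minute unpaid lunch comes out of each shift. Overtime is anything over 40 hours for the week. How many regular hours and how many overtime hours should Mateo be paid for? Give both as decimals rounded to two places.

Regular 40.00 hours, overtime 15.88 hours

Mon: 10:55–20:08 = 9 h 13 min; less 30 min break → 8 h 43 min
Tue: 06:51–16:51 = 10 h 0 min; less 30 min break → 9 h 30 min
Wed: 10:21–20:12 = 9 h 51 min; less 30 min break → 9 h 21 min
Thu: 05:09–17:06 = 11 h 57 min; less 30 min break → 11 h 27 min
Fri: 10:44–18:23 = 7 h 39 min; less 30 min break → 7 h 9 min
Sat: 07:16–17:29 = 10 h 13 min; less 30 min break → 9 h 43 min
Total worked: 55 h 53 min = 55.88 h.
Threshold 40 h → overtime 15 h 53 min, regular 40 h 0 min.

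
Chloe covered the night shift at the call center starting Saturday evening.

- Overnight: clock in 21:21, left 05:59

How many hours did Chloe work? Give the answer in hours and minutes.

Overnight: 21:21 → midnight = 2 h 39 min; midnight → 05:59 = 5 h 59 min; span 8 h 38 min

8 h 38 min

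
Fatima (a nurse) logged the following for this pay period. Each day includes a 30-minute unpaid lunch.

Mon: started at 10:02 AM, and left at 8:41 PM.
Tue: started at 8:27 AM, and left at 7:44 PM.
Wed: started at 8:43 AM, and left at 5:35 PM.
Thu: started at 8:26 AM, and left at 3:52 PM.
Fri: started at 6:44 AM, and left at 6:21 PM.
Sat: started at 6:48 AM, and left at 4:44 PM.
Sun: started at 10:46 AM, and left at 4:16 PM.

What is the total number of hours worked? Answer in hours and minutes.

Mon: 10:02 AM–8:41 PM = 10 h 39 min; less 30 min break → 10 h 9 min
Tue: 8:27 AM–7:44 PM = 11 h 17 min; less 30 min break → 10 h 47 min
Wed: 8:43 AM–5:35 PM = 8 h 52 min; less 30 min break → 8 h 22 min
Thu: 8:26 AM–3:52 PM = 7 h 26 min; less 30 min break → 6 h 56 min
Fri: 6:44 AM–6:21 PM = 11 h 37 min; less 30 min break → 11 h 7 min
Sat: 6:48 AM–4:44 PM = 9 h 56 min; less 30 min break → 9 h 26 min
Sun: 10:46 AM–4:16 PM = 5 h 30 min; less 30 min break → 5 h 0 min
Total: 10 h 9 min + 10 h 47 min + 8 h 22 min + 6 h 56 min + 11 h 7 min + 9 h 26 min + 5 h 0 min = 61 h 47 min.

61 h 47 min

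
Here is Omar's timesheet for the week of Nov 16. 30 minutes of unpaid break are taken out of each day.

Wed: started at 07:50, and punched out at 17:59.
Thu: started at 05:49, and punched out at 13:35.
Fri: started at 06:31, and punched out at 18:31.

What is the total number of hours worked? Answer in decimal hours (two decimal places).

Wed: 07:50–17:59 = 10 h 9 min; less 30 min break → 9 h 39 min
Thu: 05:49–13:35 = 7 h 46 min; less 30 min break → 7 h 16 min
Fri: 06:31–18:31 = 12 h 0 min; less 30 min break → 11 h 30 min
Total: 9 h 39 min + 7 h 16 min + 11 h 30 min = 28 h 25 min.

28.42 hours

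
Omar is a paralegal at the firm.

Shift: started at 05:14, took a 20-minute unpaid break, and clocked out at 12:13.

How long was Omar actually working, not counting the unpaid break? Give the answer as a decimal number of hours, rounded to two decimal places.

6.65 hours

Shift: 05:14–12:13 = 6 h 59 min; less 20 min break → 6 h 39 min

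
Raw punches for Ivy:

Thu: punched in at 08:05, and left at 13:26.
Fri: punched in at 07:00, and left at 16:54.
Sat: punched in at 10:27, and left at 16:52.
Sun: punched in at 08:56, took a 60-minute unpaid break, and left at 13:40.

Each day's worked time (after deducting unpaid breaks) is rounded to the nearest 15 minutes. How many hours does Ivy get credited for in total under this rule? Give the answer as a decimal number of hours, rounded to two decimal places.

Thu: 08:05–13:26 = 5 h 21 min → rounds to 5 h 15 min
Fri: 07:00–16:54 = 9 h 54 min → rounds to 10 h 0 min
Sat: 10:27–16:52 = 6 h 25 min → rounds to 6 h 30 min
Sun: 08:56–13:40 = 4 h 44 min − 60 min = 3 h 44 min → rounds to 3 h 45 min
Total credited: 25 h 30 min.

25.50 hours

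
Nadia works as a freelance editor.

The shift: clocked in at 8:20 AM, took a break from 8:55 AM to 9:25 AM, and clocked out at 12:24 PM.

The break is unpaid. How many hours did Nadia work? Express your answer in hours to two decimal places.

3.57 hours

The shift: 8:20 AM–12:24 PM = 4 h 4 min; less 30 min break → 3 h 34 min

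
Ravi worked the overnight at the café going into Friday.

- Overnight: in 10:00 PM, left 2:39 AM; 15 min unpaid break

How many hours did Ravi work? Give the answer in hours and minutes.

4 h 24 min

Overnight: 10:00 PM → midnight = 2 h 0 min; midnight → 2:39 AM = 2 h 39 min; span 4 h 39 min; less 15 min break → 4 h 24 min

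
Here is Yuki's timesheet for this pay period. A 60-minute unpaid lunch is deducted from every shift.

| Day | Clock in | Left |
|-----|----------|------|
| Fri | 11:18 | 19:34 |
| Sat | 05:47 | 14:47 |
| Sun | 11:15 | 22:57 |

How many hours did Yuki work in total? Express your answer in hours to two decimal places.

25.97 hours

Fri: 11:18–19:34 = 8 h 16 min; less 60 min break → 7 h 16 min
Sat: 05:47–14:47 = 9 h 0 min; less 60 min break → 8 h 0 min
Sun: 11:15–22:57 = 11 h 42 min; less 60 min break → 10 h 42 min
Total: 7 h 16 min + 8 h 0 min + 10 h 42 min = 25 h 58 min.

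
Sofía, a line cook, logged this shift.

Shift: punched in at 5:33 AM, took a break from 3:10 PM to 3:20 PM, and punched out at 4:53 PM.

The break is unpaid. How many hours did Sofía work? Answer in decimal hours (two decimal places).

Shift: 5:33 AM–4:53 PM = 11 h 20 min; less 10 min break → 11 h 10 min

11.17 hours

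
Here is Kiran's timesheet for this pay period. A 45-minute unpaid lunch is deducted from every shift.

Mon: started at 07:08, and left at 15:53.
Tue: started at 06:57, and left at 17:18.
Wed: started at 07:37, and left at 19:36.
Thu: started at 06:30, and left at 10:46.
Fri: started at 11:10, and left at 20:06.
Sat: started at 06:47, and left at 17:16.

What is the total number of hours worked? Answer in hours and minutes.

50 h 16 min

Mon: 07:08–15:53 = 8 h 45 min; less 45 min break → 8 h 0 min
Tue: 06:57–17:18 = 10 h 21 min; less 45 min break → 9 h 36 min
Wed: 07:37–19:36 = 11 h 59 min; less 45 min break → 11 h 14 min
Thu: 06:30–10:46 = 4 h 16 min; less 45 min break → 3 h 31 min
Fri: 11:10–20:06 = 8 h 56 min; less 45 min break → 8 h 11 min
Sat: 06:47–17:16 = 10 h 29 min; less 45 min break → 9 h 44 min
Total: 8 h 0 min + 9 h 36 min + 11 h 14 min + 3 h 31 min + 8 h 11 min + 9 h 44 min = 50 h 16 min.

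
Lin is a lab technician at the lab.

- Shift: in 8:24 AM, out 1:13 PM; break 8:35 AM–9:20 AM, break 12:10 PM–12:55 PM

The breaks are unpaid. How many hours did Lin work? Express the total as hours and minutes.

Shift: 8:24 AM–1:13 PM = 4 h 49 min; less 90 min break → 3 h 19 min

3 h 19 min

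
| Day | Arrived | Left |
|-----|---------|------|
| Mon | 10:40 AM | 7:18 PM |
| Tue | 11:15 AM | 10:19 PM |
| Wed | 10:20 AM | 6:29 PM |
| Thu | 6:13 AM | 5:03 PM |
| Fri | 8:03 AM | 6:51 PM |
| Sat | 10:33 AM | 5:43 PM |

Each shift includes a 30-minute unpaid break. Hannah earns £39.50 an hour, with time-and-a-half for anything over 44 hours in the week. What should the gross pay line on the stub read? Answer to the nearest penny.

£2309.76

Mon: 10:40 AM–7:18 PM = 8 h 38 min; less 30 min break → 8 h 8 min
Tue: 11:15 AM–10:19 PM = 11 h 4 min; less 30 min break → 10 h 34 min
Wed: 10:20 AM–6:29 PM = 8 h 9 min; less 30 min break → 7 h 39 min
Thu: 6:13 AM–5:03 PM = 10 h 50 min; less 30 min break → 10 h 20 min
Fri: 8:03 AM–6:51 PM = 10 h 48 min; less 30 min break → 10 h 18 min
Sat: 10:33 AM–5:43 PM = 7 h 10 min; less 30 min break → 6 h 40 min
Total worked: 53 h 39 min = 3219 min.
Regular 44 h 0 min = 2640 min at £39.50/h; overtime 9 h 39 min = 579 min at £59.25/h.
Pay = (2640 × £39.50 + 579 × £59.25) ÷ 60 = £2309.76.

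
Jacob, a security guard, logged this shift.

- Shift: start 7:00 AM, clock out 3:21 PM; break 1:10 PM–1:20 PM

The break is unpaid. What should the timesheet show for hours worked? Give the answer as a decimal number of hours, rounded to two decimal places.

Shift: 7:00 AM–3:21 PM = 8 h 21 min; less 10 min break → 8 h 11 min

8.18 hours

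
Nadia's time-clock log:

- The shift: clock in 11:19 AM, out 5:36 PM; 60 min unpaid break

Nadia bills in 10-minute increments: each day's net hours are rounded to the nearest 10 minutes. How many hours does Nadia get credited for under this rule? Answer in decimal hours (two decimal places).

5.33 hours

The shift: 11:19 AM–5:36 PM = 6 h 17 min − 60 min = 5 h 17 min → rounds to 5 h 20 min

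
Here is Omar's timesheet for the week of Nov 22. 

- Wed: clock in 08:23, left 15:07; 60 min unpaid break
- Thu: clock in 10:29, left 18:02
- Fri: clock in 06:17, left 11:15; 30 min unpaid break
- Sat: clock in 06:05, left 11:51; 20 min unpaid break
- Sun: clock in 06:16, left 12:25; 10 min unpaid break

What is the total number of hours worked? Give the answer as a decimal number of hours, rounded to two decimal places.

Wed: 08:23–15:07 = 6 h 44 min; less 60 min break → 5 h 44 min
Thu: 10:29–18:02 = 7 h 33 min
Fri: 06:17–11:15 = 4 h 58 min; less 30 min break → 4 h 28 min
Sat: 06:05–11:51 = 5 h 46 min; less 20 min break → 5 h 26 min
Sun: 06:16–12:25 = 6 h 9 min; less 10 min break → 5 h 59 min
Total: 5 h 44 min + 7 h 33 min + 4 h 28 min + 5 h 26 min + 5 h 59 min = 29 h 10 min.

29.17 hours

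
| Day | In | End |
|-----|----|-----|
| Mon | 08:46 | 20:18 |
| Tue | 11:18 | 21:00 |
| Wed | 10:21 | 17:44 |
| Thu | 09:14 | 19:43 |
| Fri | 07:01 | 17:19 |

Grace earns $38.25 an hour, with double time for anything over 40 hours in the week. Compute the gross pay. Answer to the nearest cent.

Mon: 08:46–20:18 = 11 h 32 min
Tue: 11:18–21:00 = 9 h 42 min
Wed: 10:21–17:44 = 7 h 23 min
Thu: 09:14–19:43 = 10 h 29 min
Fri: 07:01–17:19 = 10 h 18 min
Total worked: 49 h 24 min = 2964 min.
Regular 40 h 0 min = 2400 min at $38.25/h; overtime 9 h 24 min = 564 min at $76.50/h.
Pay = (2400 × $38.25 + 564 × $76.50) ÷ 60 = $2249.10.

$2249.10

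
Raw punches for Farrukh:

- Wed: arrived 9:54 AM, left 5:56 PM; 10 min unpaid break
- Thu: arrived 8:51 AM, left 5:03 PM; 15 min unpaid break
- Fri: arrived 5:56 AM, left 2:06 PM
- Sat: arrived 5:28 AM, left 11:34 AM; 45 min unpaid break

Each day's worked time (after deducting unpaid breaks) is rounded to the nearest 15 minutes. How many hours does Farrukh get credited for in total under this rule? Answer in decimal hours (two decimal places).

29.25 hours

Wed: 9:54 AM–5:56 PM = 8 h 2 min − 10 min = 7 h 52 min → rounds to 7 h 45 min
Thu: 8:51 AM–5:03 PM = 8 h 12 min − 15 min = 7 h 57 min → rounds to 8 h 0 min
Fri: 5:56 AM–2:06 PM = 8 h 10 min → rounds to 8 h 15 min
Sat: 5:28 AM–11:34 AM = 6 h 6 min − 45 min = 5 h 21 min → rounds to 5 h 15 min
Total credited: 29 h 15 min.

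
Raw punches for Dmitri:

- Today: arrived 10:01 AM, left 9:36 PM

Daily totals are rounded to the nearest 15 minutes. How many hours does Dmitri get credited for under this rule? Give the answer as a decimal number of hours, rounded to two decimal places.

11.50 hours

Today: 10:01 AM–9:36 PM = 11 h 35 min → rounds to 11 h 30 min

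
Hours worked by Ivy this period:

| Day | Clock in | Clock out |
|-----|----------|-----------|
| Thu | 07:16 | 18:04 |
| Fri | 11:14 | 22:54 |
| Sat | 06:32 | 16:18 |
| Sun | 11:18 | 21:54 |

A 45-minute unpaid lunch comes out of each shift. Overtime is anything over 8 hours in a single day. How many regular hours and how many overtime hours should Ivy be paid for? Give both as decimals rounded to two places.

Regular 32.00 hours, overtime 7.83 hours

Thu: 07:16–18:04 = 10 h 48 min; less 45 min break → 10 h 3 min
Fri: 11:14–22:54 = 11 h 40 min; less 45 min break → 10 h 55 min
Sat: 06:32–16:18 = 9 h 46 min; less 45 min break → 9 h 1 min
Sun: 11:18–21:54 = 10 h 36 min; less 45 min break → 9 h 51 min
Thu reg 8 h 0 min / OT 2 h 3 min; Fri reg 8 h 0 min / OT 2 h 55 min; Sat reg 8 h 0 min / OT 1 h 1 min; Sun reg 8 h 0 min / OT 1 h 51 min.
Totals: regular 32 h 0 min, overtime 7 h 50 min.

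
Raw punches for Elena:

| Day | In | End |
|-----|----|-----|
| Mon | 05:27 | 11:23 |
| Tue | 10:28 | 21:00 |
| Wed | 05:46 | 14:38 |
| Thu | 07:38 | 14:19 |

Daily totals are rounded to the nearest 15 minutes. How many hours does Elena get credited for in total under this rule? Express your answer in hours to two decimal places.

32.00 hours

Mon: 05:27–11:23 = 5 h 56 min → rounds to 6 h 0 min
Tue: 10:28–21:00 = 10 h 32 min → rounds to 10 h 30 min
Wed: 05:46–14:38 = 8 h 52 min → rounds to 8 h 45 min
Thu: 07:38–14:19 = 6 h 41 min → rounds to 6 h 45 min
Total credited: 32 h 0 min.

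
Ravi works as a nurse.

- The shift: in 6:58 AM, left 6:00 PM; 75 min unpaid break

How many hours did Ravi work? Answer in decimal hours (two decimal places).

9.78 hours

The shift: 6:58 AM–6:00 PM = 11 h 2 min; less 75 min break → 9 h 47 min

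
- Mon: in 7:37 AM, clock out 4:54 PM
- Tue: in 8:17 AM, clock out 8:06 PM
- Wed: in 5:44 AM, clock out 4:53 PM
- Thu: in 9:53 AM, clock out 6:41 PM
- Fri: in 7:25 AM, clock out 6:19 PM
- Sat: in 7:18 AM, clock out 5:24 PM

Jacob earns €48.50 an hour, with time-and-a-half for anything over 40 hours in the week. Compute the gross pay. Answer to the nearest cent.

Mon: 7:37 AM–4:54 PM = 9 h 17 min
Tue: 8:17 AM–8:06 PM = 11 h 49 min
Wed: 5:44 AM–4:53 PM = 11 h 9 min
Thu: 9:53 AM–6:41 PM = 8 h 48 min
Fri: 7:25 AM–6:19 PM = 10 h 54 min
Sat: 7:18 AM–5:24 PM = 10 h 6 min
Total worked: 62 h 3 min = 3723 min.
Regular 40 h 0 min = 2400 min at €48.50/h; overtime 22 h 3 min = 1323 min at €72.75/h.
Pay = (2400 × €48.50 + 1323 × €72.75) ÷ 60 = €3544.14.

€3544.14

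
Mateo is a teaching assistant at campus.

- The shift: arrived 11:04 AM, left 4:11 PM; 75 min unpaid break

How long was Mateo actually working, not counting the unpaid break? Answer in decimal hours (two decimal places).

3.87 hours

The shift: 11:04 AM–4:11 PM = 5 h 7 min; less 75 min break → 3 h 52 min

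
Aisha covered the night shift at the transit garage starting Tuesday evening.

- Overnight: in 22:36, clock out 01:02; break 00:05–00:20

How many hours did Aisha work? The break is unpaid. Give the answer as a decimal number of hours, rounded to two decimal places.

2.18 hours

Overnight: 22:36 → midnight = 1 h 24 min; midnight → 01:02 = 1 h 2 min; span 2 h 26 min; less 15 min break → 2 h 11 min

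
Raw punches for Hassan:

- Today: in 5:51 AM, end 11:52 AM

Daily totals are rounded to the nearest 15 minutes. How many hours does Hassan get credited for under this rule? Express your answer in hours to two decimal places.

6.00 hours

Today: 5:51 AM–11:52 AM = 6 h 1 min → rounds to 6 h 0 min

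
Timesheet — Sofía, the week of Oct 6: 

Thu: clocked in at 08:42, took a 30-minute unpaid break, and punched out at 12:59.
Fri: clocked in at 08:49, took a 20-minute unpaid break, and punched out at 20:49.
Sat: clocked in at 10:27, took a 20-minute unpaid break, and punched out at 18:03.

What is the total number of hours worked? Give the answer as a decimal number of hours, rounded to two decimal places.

Thu: 08:42–12:59 = 4 h 17 min; less 30 min break → 3 h 47 min
Fri: 08:49–20:49 = 12 h 0 min; less 20 min break → 11 h 40 min
Sat: 10:27–18:03 = 7 h 36 min; less 20 min break → 7 h 16 min
Total: 3 h 47 min + 11 h 40 min + 7 h 16 min = 22 h 43 min.

22.72 hours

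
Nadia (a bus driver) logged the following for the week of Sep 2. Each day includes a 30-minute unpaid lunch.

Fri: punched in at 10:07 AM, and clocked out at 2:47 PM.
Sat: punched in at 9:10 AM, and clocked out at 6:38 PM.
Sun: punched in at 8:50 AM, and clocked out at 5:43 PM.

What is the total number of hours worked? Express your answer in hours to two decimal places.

21.52 hours

Fri: 10:07 AM–2:47 PM = 4 h 40 min; less 30 min break → 4 h 10 min
Sat: 9:10 AM–6:38 PM = 9 h 28 min; less 30 min break → 8 h 58 min
Sun: 8:50 AM–5:43 PM = 8 h 53 min; less 30 min break → 8 h 23 min
Total: 4 h 10 min + 8 h 58 min + 8 h 23 min = 21 h 31 min.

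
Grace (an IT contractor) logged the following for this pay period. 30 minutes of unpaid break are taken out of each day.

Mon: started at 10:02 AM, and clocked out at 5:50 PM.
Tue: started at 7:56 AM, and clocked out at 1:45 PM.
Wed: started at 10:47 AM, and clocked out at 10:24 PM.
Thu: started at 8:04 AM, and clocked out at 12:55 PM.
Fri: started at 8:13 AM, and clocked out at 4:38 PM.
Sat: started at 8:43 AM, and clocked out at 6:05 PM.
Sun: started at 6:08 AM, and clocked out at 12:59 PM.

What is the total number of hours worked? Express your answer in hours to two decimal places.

51.22 hours

Mon: 10:02 AM–5:50 PM = 7 h 48 min; less 30 min break → 7 h 18 min
Tue: 7:56 AM–1:45 PM = 5 h 49 min; less 30 min break → 5 h 19 min
Wed: 10:47 AM–10:24 PM = 11 h 37 min; less 30 min break → 11 h 7 min
Thu: 8:04 AM–12:55 PM = 4 h 51 min; less 30 min break → 4 h 21 min
Fri: 8:13 AM–4:38 PM = 8 h 25 min; less 30 min break → 7 h 55 min
Sat: 8:43 AM–6:05 PM = 9 h 22 min; less 30 min break → 8 h 52 min
Sun: 6:08 AM–12:59 PM = 6 h 51 min; less 30 min break → 6 h 21 min
Total: 7 h 18 min + 5 h 19 min + 11 h 7 min + 4 h 21 min + 7 h 55 min + 8 h 52 min + 6 h 21 min = 51 h 13 min.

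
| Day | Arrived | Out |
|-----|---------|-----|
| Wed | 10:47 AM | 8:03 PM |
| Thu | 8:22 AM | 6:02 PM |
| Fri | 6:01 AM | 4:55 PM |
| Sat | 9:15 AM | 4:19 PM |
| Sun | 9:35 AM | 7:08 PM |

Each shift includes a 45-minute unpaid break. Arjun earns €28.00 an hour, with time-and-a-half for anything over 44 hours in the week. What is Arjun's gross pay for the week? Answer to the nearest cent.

Wed: 10:47 AM–8:03 PM = 9 h 16 min; less 45 min break → 8 h 31 min
Thu: 8:22 AM–6:02 PM = 9 h 40 min; less 45 min break → 8 h 55 min
Fri: 6:01 AM–4:55 PM = 10 h 54 min; less 45 min break → 10 h 9 min
Sat: 9:15 AM–4:19 PM = 7 h 4 min; less 45 min break → 6 h 19 min
Sun: 9:35 AM–7:08 PM = 9 h 33 min; less 45 min break → 8 h 48 min
Total worked: 42 h 42 min = 2562 min.
Regular 42 h 42 min = 2562 min at €28.00/h; overtime 0 h 0 min = 0 min at €42.00/h.
Pay = (2562 × €28.00 + 0 × €42.00) ÷ 60 = €1195.60.

€1195.60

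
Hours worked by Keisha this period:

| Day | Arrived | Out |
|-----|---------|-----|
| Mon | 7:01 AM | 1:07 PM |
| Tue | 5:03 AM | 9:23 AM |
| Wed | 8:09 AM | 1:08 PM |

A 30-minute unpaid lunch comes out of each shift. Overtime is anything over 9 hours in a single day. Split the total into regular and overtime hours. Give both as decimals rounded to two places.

Regular 13.92 hours, overtime 0.00 hours

Mon: 7:01 AM–1:07 PM = 6 h 6 min; less 30 min break → 5 h 36 min
Tue: 5:03 AM–9:23 AM = 4 h 20 min; less 30 min break → 3 h 50 min
Wed: 8:09 AM–1:08 PM = 4 h 59 min; less 30 min break → 4 h 29 min
Mon reg 5 h 36 min / OT 0 h 0 min; Tue reg 3 h 50 min / OT 0 h 0 min; Wed reg 4 h 29 min / OT 0 h 0 min.
Totals: regular 13 h 55 min, overtime 0 h 0 min.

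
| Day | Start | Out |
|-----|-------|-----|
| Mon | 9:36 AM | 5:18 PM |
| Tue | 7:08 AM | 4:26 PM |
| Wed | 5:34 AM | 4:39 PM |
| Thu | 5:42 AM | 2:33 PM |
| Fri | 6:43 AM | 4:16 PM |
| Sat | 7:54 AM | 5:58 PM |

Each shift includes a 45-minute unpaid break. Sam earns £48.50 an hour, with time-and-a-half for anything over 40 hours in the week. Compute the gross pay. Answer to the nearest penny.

Mon: 9:36 AM–5:18 PM = 7 h 42 min; less 45 min break → 6 h 57 min
Tue: 7:08 AM–4:26 PM = 9 h 18 min; less 45 min break → 8 h 33 min
Wed: 5:34 AM–4:39 PM = 11 h 5 min; less 45 min break → 10 h 20 min
Thu: 5:42 AM–2:33 PM = 8 h 51 min; less 45 min break → 8 h 6 min
Fri: 6:43 AM–4:16 PM = 9 h 33 min; less 45 min break → 8 h 48 min
Sat: 7:54 AM–5:58 PM = 10 h 4 min; less 45 min break → 9 h 19 min
Total worked: 52 h 3 min = 3123 min.
Regular 40 h 0 min = 2400 min at £48.50/h; overtime 12 h 3 min = 723 min at £72.75/h.
Pay = (2400 × £48.50 + 723 × £72.75) ÷ 60 = £2816.64.

£2816.64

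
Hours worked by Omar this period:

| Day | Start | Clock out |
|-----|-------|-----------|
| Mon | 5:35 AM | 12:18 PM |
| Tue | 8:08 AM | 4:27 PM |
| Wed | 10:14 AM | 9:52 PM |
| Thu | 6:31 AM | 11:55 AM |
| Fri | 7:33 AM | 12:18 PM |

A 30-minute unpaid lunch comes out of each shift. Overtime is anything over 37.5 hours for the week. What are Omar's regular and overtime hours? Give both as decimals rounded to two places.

Mon: 5:35 AM–12:18 PM = 6 h 43 min; less 30 min break → 6 h 13 min
Tue: 8:08 AM–4:27 PM = 8 h 19 min; less 30 min break → 7 h 49 min
Wed: 10:14 AM–9:52 PM = 11 h 38 min; less 30 min break → 11 h 8 min
Thu: 6:31 AM–11:55 AM = 5 h 24 min; less 30 min break → 4 h 54 min
Fri: 7:33 AM–12:18 PM = 4 h 45 min; less 30 min break → 4 h 15 min
Total worked: 34 h 19 min = 34.32 h.
Threshold 37.5 h → overtime 0 h 0 min, regular 34 h 19 min.

Regular 34.32 hours, overtime 0.00 hours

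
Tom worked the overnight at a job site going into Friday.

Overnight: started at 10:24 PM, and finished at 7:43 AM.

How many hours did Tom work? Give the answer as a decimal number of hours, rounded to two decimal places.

9.32 hours

Overnight: 10:24 PM → midnight = 1 h 36 min; midnight → 7:43 AM = 7 h 43 min; span 9 h 19 min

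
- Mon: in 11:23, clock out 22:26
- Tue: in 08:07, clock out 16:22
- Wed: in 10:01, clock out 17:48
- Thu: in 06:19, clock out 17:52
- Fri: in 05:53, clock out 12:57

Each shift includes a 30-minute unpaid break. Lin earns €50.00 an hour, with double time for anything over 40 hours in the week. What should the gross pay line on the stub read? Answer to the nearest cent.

€2320.00

Mon: 11:23–22:26 = 11 h 3 min; less 30 min break → 10 h 33 min
Tue: 08:07–16:22 = 8 h 15 min; less 30 min break → 7 h 45 min
Wed: 10:01–17:48 = 7 h 47 min; less 30 min break → 7 h 17 min
Thu: 06:19–17:52 = 11 h 33 min; less 30 min break → 11 h 3 min
Fri: 05:53–12:57 = 7 h 4 min; less 30 min break → 6 h 34 min
Total worked: 43 h 12 min = 2592 min.
Regular 40 h 0 min = 2400 min at €50.00/h; overtime 3 h 12 min = 192 min at €100.00/h.
Pay = (2400 × €50.00 + 192 × €100.00) ÷ 60 = €2320.00.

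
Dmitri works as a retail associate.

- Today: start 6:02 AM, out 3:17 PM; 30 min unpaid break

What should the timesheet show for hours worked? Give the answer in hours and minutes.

Today: 6:02 AM–3:17 PM = 9 h 15 min; less 30 min break → 8 h 45 min

8 h 45 min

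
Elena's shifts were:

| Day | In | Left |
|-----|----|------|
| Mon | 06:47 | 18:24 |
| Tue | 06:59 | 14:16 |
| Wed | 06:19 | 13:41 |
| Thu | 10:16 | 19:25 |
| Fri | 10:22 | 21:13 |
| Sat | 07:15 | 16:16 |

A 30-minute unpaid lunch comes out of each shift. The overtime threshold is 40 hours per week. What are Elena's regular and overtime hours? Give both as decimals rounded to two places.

Regular 40.00 hours, overtime 12.28 hours

Mon: 06:47–18:24 = 11 h 37 min; less 30 min break → 11 h 7 min
Tue: 06:59–14:16 = 7 h 17 min; less 30 min break → 6 h 47 min
Wed: 06:19–13:41 = 7 h 22 min; less 30 min break → 6 h 52 min
Thu: 10:16–19:25 = 9 h 9 min; less 30 min break → 8 h 39 min
Fri: 10:22–21:13 = 10 h 51 min; less 30 min break → 10 h 21 min
Sat: 07:15–16:16 = 9 h 1 min; less 30 min break → 8 h 31 min
Total worked: 52 h 17 min = 52.28 h.
Threshold 40 h → overtime 12 h 17 min, regular 40 h 0 min.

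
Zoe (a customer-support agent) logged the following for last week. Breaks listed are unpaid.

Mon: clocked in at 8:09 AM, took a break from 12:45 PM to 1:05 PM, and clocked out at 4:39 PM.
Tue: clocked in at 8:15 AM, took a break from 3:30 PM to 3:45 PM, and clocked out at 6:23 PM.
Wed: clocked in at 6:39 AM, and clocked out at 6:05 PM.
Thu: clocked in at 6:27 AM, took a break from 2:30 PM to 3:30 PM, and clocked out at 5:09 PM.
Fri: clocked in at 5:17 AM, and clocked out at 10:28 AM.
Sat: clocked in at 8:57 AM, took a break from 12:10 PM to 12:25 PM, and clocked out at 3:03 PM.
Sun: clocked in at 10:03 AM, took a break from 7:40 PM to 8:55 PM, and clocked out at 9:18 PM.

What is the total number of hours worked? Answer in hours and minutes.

Mon: 8:09 AM–4:39 PM = 8 h 30 min; less 20 min break → 8 h 10 min
Tue: 8:15 AM–6:23 PM = 10 h 8 min; less 15 min break → 9 h 53 min
Wed: 6:39 AM–6:05 PM = 11 h 26 min
Thu: 6:27 AM–5:09 PM = 10 h 42 min; less 60 min break → 9 h 42 min
Fri: 5:17 AM–10:28 AM = 5 h 11 min
Sat: 8:57 AM–3:03 PM = 6 h 6 min; less 15 min break → 5 h 51 min
Sun: 10:03 AM–9:18 PM = 11 h 15 min; less 75 min break → 10 h 0 min
Total: 8 h 10 min + 9 h 53 min + 11 h 26 min + 9 h 42 min + 5 h 11 min + 5 h 51 min + 10 h 0 min = 60 h 13 min.

60 h 13 min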